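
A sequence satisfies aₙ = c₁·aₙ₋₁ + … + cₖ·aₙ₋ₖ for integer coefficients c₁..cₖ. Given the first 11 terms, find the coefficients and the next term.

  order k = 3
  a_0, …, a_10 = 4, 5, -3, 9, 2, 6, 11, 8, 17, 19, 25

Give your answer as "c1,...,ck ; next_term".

0,1,1 ; 36

  a_3 = 0·-3 + 1·5 + 1·4 = 9
  a_4 = 0·9 + 1·-3 + 1·5 = 2
  a_5 = 0·2 + 1·9 + 1·-3 = 6
  a_6 = 0·6 + 1·2 + 1·9 = 11
  a_7 = 0·11 + 1·6 + 1·2 = 8
  a_8 = 0·8 + 1·11 + 1·6 = 17
  a_9 = 0·17 + 1·8 + 1·11 = 19
  a_10 = 0·19 + 1·17 + 1·8 = 25
  a_11 = 0·25 + 1·19 + 1·17 = 36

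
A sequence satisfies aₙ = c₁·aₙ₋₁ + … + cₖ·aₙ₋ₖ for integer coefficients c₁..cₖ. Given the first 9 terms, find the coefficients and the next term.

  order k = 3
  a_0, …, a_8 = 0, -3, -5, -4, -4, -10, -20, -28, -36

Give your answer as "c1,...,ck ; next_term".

  a_3 = 2·-5 + -2·-3 + 2·0 = -4
  a_4 = 2·-4 + -2·-5 + 2·-3 = -4
  a_5 = 2·-4 + -2·-4 + 2·-5 = -10
  a_6 = 2·-10 + -2·-4 + 2·-4 = -20
  a_7 = 2·-20 + -2·-10 + 2·-4 = -28
  a_8 = 2·-28 + -2·-20 + 2·-10 = -36
  a_9 = 2·-36 + -2·-28 + 2·-20 = -56

2,-2,2 ; -56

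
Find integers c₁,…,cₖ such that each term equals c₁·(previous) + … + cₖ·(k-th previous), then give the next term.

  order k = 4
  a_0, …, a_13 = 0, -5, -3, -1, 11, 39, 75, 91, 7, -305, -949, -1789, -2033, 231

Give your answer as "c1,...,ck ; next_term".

  a_4 = 2·-1 + -1·-3 + -2·-5 + -2·0 = 11
  a_5 = 2·11 + -1·-1 + -2·-3 + -2·-5 = 39
  a_6 = 2·39 + -1·11 + -2·-1 + -2·-3 = 75
  a_7 = 2·75 + -1·39 + -2·11 + -2·-1 = 91
  a_8 = 2·91 + -1·75 + -2·39 + -2·11 = 7
  a_9 = 2·7 + -1·91 + -2·75 + -2·39 = -305
  a_10 = 2·-305 + -1·7 + -2·91 + -2·75 = -949
  a_11 = 2·-949 + -1·-305 + -2·7 + -2·91 = -1789
  a_12 = 2·-1789 + -1·-949 + -2·-305 + -2·7 = -2033
  a_13 = 2·-2033 + -1·-1789 + -2·-949 + -2·-305 = 231
  a_14 = 2·231 + -1·-2033 + -2·-1789 + -2·-949 = 7971

2,-1,-2,-2 ; 7971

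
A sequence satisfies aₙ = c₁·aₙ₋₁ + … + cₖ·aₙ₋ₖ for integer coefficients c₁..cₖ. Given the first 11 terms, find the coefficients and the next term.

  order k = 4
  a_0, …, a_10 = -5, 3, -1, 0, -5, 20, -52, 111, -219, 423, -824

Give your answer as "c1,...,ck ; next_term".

  a_4 = -3·0 + -2·-1 + 1·3 + 2·-5 = -5
  a_5 = -3·-5 + -2·0 + 1·-1 + 2·3 = 20
  a_6 = -3·20 + -2·-5 + 1·0 + 2·-1 = -52
  a_7 = -3·-52 + -2·20 + 1·-5 + 2·0 = 111
  a_8 = -3·111 + -2·-52 + 1·20 + 2·-5 = -219
  a_9 = -3·-219 + -2·111 + 1·-52 + 2·20 = 423
  a_10 = -3·423 + -2·-219 + 1·111 + 2·-52 = -824
  a_11 = -3·-824 + -2·423 + 1·-219 + 2·111 = 1629

-3,-2,1,2 ; 1629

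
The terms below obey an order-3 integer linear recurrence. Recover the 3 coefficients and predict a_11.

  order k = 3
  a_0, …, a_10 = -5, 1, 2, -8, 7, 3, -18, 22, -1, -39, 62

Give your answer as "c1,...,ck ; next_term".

  a_3 = -1·2 + -1·1 + 1·-5 = -8
  a_4 = -1·-8 + -1·2 + 1·1 = 7
  a_5 = -1·7 + -1·-8 + 1·2 = 3
  a_6 = -1·3 + -1·7 + 1·-8 = -18
  a_7 = -1·-18 + -1·3 + 1·7 = 22
  a_8 = -1·22 + -1·-18 + 1·3 = -1
  a_9 = -1·-1 + -1·22 + 1·-18 = -39
  a_10 = -1·-39 + -1·-1 + 1·22 = 62
  a_11 = -1·62 + -1·-39 + 1·-1 = -24

-1,-1,1 ; -24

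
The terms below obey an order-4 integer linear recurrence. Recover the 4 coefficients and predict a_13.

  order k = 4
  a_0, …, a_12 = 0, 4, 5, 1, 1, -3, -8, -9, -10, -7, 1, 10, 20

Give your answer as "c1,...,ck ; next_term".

1,0,0,-1 ; 27

  a_4 = 1·1 + 0·5 + 0·4 + -1·0 = 1
  a_5 = 1·1 + 0·1 + 0·5 + -1·4 = -3
  a_6 = 1·-3 + 0·1 + 0·1 + -1·5 = -8
  a_7 = 1·-8 + 0·-3 + 0·1 + -1·1 = -9
  a_8 = 1·-9 + 0·-8 + 0·-3 + -1·1 = -10
  a_9 = 1·-10 + 0·-9 + 0·-8 + -1·-3 = -7
  a_10 = 1·-7 + 0·-10 + 0·-9 + -1·-8 = 1
  a_11 = 1·1 + 0·-7 + 0·-10 + -1·-9 = 10
  a_12 = 1·10 + 0·1 + 0·-7 + -1·-10 = 20
  a_13 = 1·20 + 0·10 + 0·1 + -1·-7 = 27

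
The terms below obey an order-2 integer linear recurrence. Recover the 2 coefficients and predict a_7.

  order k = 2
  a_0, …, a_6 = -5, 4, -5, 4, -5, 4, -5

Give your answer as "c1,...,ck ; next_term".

0,1 ; 4

  a_2 = 0·4 + 1·-5 = -5
  a_3 = 0·-5 + 1·4 = 4
  a_4 = 0·4 + 1·-5 = -5
  a_5 = 0·-5 + 1·4 = 4
  a_6 = 0·4 + 1·-5 = -5
  a_7 = 0·-5 + 1·4 = 4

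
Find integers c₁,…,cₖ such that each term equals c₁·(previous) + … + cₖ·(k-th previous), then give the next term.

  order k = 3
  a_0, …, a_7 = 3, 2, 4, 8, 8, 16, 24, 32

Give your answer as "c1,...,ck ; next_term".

  a_3 = 0·4 + 1·2 + 2·3 = 8
  a_4 = 0·8 + 1·4 + 2·2 = 8
  a_5 = 0·8 + 1·8 + 2·4 = 16
  a_6 = 0·16 + 1·8 + 2·8 = 24
  a_7 = 0·24 + 1·16 + 2·8 = 32
  a_8 = 0·32 + 1·24 + 2·16 = 56

0,1,2 ; 56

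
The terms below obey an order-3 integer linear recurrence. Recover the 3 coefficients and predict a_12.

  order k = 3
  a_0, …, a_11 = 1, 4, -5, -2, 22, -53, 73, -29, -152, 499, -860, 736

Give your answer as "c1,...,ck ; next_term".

-3,-4,-1 ; 733

  a_3 = -3·-5 + -4·4 + -1·1 = -2
  a_4 = -3·-2 + -4·-5 + -1·4 = 22
  a_5 = -3·22 + -4·-2 + -1·-5 = -53
  a_6 = -3·-53 + -4·22 + -1·-2 = 73
  a_7 = -3·73 + -4·-53 + -1·22 = -29
  a_8 = -3·-29 + -4·73 + -1·-53 = -152
  a_9 = -3·-152 + -4·-29 + -1·73 = 499
  a_10 = -3·499 + -4·-152 + -1·-29 = -860
  a_11 = -3·-860 + -4·499 + -1·-152 = 736
  a_12 = -3·736 + -4·-860 + -1·499 = 733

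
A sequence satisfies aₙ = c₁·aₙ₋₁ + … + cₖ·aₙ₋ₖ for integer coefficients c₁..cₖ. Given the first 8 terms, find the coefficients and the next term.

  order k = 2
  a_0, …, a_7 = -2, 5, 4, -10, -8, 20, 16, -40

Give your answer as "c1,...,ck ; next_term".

0,-2 ; -32

  a_2 = 0·5 + -2·-2 = 4
  a_3 = 0·4 + -2·5 = -10
  a_4 = 0·-10 + -2·4 = -8
  a_5 = 0·-8 + -2·-10 = 20
  a_6 = 0·20 + -2·-8 = 16
  a_7 = 0·16 + -2·20 = -40
  a_8 = 0·-40 + -2·16 = -32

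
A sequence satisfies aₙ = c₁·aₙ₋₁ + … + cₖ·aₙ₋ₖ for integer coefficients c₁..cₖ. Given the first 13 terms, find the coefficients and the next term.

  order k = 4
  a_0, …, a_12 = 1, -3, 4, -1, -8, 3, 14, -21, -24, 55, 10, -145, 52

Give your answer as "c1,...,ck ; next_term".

  a_4 = 0·-1 + -1·4 + 2·-3 + 2·1 = -8
  a_5 = 0·-8 + -1·-1 + 2·4 + 2·-3 = 3
  a_6 = 0·3 + -1·-8 + 2·-1 + 2·4 = 14
  a_7 = 0·14 + -1·3 + 2·-8 + 2·-1 = -21
  a_8 = 0·-21 + -1·14 + 2·3 + 2·-8 = -24
  a_9 = 0·-24 + -1·-21 + 2·14 + 2·3 = 55
  a_10 = 0·55 + -1·-24 + 2·-21 + 2·14 = 10
  a_11 = 0·10 + -1·55 + 2·-24 + 2·-21 = -145
  a_12 = 0·-145 + -1·10 + 2·55 + 2·-24 = 52
  a_13 = 0·52 + -1·-145 + 2·10 + 2·55 = 275

0,-1,2,2 ; 275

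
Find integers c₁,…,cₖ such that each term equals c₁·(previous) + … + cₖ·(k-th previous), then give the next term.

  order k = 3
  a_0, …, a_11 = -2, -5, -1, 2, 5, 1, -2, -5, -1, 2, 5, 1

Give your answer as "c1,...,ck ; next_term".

  a_3 = 0·-1 + 0·-5 + -1·-2 = 2
  a_4 = 0·2 + 0·-1 + -1·-5 = 5
  a_5 = 0·5 + 0·2 + -1·-1 = 1
  a_6 = 0·1 + 0·5 + -1·2 = -2
  a_7 = 0·-2 + 0·1 + -1·5 = -5
  a_8 = 0·-5 + 0·-2 + -1·1 = -1
  a_9 = 0·-1 + 0·-5 + -1·-2 = 2
  a_10 = 0·2 + 0·-1 + -1·-5 = 5
  a_11 = 0·5 + 0·2 + -1·-1 = 1
  a_12 = 0·1 + 0·5 + -1·2 = -2

0,0,-1 ; -2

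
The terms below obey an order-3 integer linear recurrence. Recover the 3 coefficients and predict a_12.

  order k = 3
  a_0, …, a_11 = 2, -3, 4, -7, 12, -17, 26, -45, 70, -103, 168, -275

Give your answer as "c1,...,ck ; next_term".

  a_3 = -1·4 + -1·-3 + -3·2 = -7
  a_4 = -1·-7 + -1·4 + -3·-3 = 12
  a_5 = -1·12 + -1·-7 + -3·4 = -17
  a_6 = -1·-17 + -1·12 + -3·-7 = 26
  a_7 = -1·26 + -1·-17 + -3·12 = -45
  a_8 = -1·-45 + -1·26 + -3·-17 = 70
  a_9 = -1·70 + -1·-45 + -3·26 = -103
  a_10 = -1·-103 + -1·70 + -3·-45 = 168
  a_11 = -1·168 + -1·-103 + -3·70 = -275
  a_12 = -1·-275 + -1·168 + -3·-103 = 416

-1,-1,-3 ; 416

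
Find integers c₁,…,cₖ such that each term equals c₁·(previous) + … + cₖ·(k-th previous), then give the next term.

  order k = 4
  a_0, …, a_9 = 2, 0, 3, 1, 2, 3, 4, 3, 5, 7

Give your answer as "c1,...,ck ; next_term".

  a_4 = 0·1 + 0·3 + 1·0 + 1·2 = 2
  a_5 = 0·2 + 0·1 + 1·3 + 1·0 = 3
  a_6 = 0·3 + 0·2 + 1·1 + 1·3 = 4
  a_7 = 0·4 + 0·3 + 1·2 + 1·1 = 3
  a_8 = 0·3 + 0·4 + 1·3 + 1·2 = 5
  a_9 = 0·5 + 0·3 + 1·4 + 1·3 = 7
  a_10 = 0·7 + 0·5 + 1·3 + 1·4 = 7

0,0,1,1 ; 7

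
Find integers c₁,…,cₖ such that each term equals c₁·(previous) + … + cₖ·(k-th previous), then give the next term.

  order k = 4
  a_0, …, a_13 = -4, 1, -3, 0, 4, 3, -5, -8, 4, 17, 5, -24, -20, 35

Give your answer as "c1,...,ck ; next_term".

2,-2,2,1 ; 67

  a_4 = 2·0 + -2·-3 + 2·1 + 1·-4 = 4
  a_5 = 2·4 + -2·0 + 2·-3 + 1·1 = 3
  a_6 = 2·3 + -2·4 + 2·0 + 1·-3 = -5
  a_7 = 2·-5 + -2·3 + 2·4 + 1·0 = -8
  a_8 = 2·-8 + -2·-5 + 2·3 + 1·4 = 4
  a_9 = 2·4 + -2·-8 + 2·-5 + 1·3 = 17
  a_10 = 2·17 + -2·4 + 2·-8 + 1·-5 = 5
  a_11 = 2·5 + -2·17 + 2·4 + 1·-8 = -24
  a_12 = 2·-24 + -2·5 + 2·17 + 1·4 = -20
  a_13 = 2·-20 + -2·-24 + 2·5 + 1·17 = 35
  a_14 = 2·35 + -2·-20 + 2·-24 + 1·5 = 67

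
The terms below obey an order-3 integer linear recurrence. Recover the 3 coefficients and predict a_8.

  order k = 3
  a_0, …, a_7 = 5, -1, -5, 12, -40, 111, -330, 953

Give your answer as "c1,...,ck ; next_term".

-2,3,1 ; -2785

  a_3 = -2·-5 + 3·-1 + 1·5 = 12
  a_4 = -2·12 + 3·-5 + 1·-1 = -40
  a_5 = -2·-40 + 3·12 + 1·-5 = 111
  a_6 = -2·111 + 3·-40 + 1·12 = -330
  a_7 = -2·-330 + 3·111 + 1·-40 = 953
  a_8 = -2·953 + 3·-330 + 1·111 = -2785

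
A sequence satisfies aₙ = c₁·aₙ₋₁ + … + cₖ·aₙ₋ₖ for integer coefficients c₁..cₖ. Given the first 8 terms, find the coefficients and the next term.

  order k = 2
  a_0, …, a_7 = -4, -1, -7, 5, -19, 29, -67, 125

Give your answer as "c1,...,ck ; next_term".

  a_2 = -1·-1 + 2·-4 = -7
  a_3 = -1·-7 + 2·-1 = 5
  a_4 = -1·5 + 2·-7 = -19
  a_5 = -1·-19 + 2·5 = 29
  a_6 = -1·29 + 2·-19 = -67
  a_7 = -1·-67 + 2·29 = 125
  a_8 = -1·125 + 2·-67 = -259

-1,2 ; -259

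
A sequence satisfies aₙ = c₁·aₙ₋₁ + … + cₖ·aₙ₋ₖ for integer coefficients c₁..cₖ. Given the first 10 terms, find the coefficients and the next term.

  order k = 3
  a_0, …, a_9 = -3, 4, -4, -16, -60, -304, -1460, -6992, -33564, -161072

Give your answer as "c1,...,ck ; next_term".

  a_3 = 4·-4 + 3·4 + 4·-3 = -16
  a_4 = 4·-16 + 3·-4 + 4·4 = -60
  a_5 = 4·-60 + 3·-16 + 4·-4 = -304
  a_6 = 4·-304 + 3·-60 + 4·-16 = -1460
  a_7 = 4·-1460 + 3·-304 + 4·-60 = -6992
  a_8 = 4·-6992 + 3·-1460 + 4·-304 = -33564
  a_9 = 4·-33564 + 3·-6992 + 4·-1460 = -161072
  a_10 = 4·-161072 + 3·-33564 + 4·-6992 = -772948

4,3,4 ; -772948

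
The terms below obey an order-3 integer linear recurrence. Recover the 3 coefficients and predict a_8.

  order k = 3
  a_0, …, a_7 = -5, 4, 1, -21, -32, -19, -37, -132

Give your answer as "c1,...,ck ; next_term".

2,-2,3 ; -247

  a_3 = 2·1 + -2·4 + 3·-5 = -21
  a_4 = 2·-21 + -2·1 + 3·4 = -32
  a_5 = 2·-32 + -2·-21 + 3·1 = -19
  a_6 = 2·-19 + -2·-32 + 3·-21 = -37
  a_7 = 2·-37 + -2·-19 + 3·-32 = -132
  a_8 = 2·-132 + -2·-37 + 3·-19 = -247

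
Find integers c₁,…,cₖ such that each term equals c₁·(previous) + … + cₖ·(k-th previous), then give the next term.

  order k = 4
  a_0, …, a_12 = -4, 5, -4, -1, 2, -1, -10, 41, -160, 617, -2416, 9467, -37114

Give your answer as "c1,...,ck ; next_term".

-4,0,2,3 ; 145475

  a_4 = -4·-1 + 0·-4 + 2·5 + 3·-4 = 2
  a_5 = -4·2 + 0·-1 + 2·-4 + 3·5 = -1
  a_6 = -4·-1 + 0·2 + 2·-1 + 3·-4 = -10
  a_7 = -4·-10 + 0·-1 + 2·2 + 3·-1 = 41
  a_8 = -4·41 + 0·-10 + 2·-1 + 3·2 = -160
  a_9 = -4·-160 + 0·41 + 2·-10 + 3·-1 = 617
  a_10 = -4·617 + 0·-160 + 2·41 + 3·-10 = -2416
  a_11 = -4·-2416 + 0·617 + 2·-160 + 3·41 = 9467
  a_12 = -4·9467 + 0·-2416 + 2·617 + 3·-160 = -37114
  a_13 = -4·-37114 + 0·9467 + 2·-2416 + 3·617 = 145475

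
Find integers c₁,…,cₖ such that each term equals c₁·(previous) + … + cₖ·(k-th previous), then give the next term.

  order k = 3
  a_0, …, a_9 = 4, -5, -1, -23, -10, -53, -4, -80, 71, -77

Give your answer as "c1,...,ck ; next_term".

1,2,-3 ; 305

  a_3 = 1·-1 + 2·-5 + -3·4 = -23
  a_4 = 1·-23 + 2·-1 + -3·-5 = -10
  a_5 = 1·-10 + 2·-23 + -3·-1 = -53
  a_6 = 1·-53 + 2·-10 + -3·-23 = -4
  a_7 = 1·-4 + 2·-53 + -3·-10 = -80
  a_8 = 1·-80 + 2·-4 + -3·-53 = 71
  a_9 = 1·71 + 2·-80 + -3·-4 = -77
  a_10 = 1·-77 + 2·71 + -3·-80 = 305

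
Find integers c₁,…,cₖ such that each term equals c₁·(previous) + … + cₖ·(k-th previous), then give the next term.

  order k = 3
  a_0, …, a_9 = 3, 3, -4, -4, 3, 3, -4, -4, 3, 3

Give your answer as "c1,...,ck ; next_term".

1,-1,1 ; -4

  a_3 = 1·-4 + -1·3 + 1·3 = -4
  a_4 = 1·-4 + -1·-4 + 1·3 = 3
  a_5 = 1·3 + -1·-4 + 1·-4 = 3
  a_6 = 1·3 + -1·3 + 1·-4 = -4
  a_7 = 1·-4 + -1·3 + 1·3 = -4
  a_8 = 1·-4 + -1·-4 + 1·3 = 3
  a_9 = 1·3 + -1·-4 + 1·-4 = 3
  a_10 = 1·3 + -1·3 + 1·-4 = -4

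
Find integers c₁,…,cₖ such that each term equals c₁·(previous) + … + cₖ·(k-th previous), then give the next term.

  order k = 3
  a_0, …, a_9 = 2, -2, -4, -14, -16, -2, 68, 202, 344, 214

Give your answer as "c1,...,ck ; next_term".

  a_3 = 2·-4 + -1·-2 + -4·2 = -14
  a_4 = 2·-14 + -1·-4 + -4·-2 = -16
  a_5 = 2·-16 + -1·-14 + -4·-4 = -2
  a_6 = 2·-2 + -1·-16 + -4·-14 = 68
  a_7 = 2·68 + -1·-2 + -4·-16 = 202
  a_8 = 2·202 + -1·68 + -4·-2 = 344
  a_9 = 2·344 + -1·202 + -4·68 = 214
  a_10 = 2·214 + -1·344 + -4·202 = -724

2,-1,-4 ; -724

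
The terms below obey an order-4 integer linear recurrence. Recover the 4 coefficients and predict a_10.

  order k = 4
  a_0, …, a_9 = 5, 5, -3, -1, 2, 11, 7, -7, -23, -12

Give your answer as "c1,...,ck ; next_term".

1,-1,-1,1 ; 25

  a_4 = 1·-1 + -1·-3 + -1·5 + 1·5 = 2
  a_5 = 1·2 + -1·-1 + -1·-3 + 1·5 = 11
  a_6 = 1·11 + -1·2 + -1·-1 + 1·-3 = 7
  a_7 = 1·7 + -1·11 + -1·2 + 1·-1 = -7
  a_8 = 1·-7 + -1·7 + -1·11 + 1·2 = -23
  a_9 = 1·-23 + -1·-7 + -1·7 + 1·11 = -12
  a_10 = 1·-12 + -1·-23 + -1·-7 + 1·7 = 25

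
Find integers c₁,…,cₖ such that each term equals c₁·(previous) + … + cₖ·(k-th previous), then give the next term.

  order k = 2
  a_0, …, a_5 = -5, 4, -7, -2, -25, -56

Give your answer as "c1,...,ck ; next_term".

2,3 ; -187

  a_2 = 2·4 + 3·-5 = -7
  a_3 = 2·-7 + 3·4 = -2
  a_4 = 2·-2 + 3·-7 = -25
  a_5 = 2·-25 + 3·-2 = -56
  a_6 = 2·-56 + 3·-25 = -187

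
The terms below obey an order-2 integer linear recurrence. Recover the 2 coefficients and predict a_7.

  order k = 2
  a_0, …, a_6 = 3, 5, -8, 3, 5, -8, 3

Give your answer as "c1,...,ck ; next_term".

  a_2 = -1·5 + -1·3 = -8
  a_3 = -1·-8 + -1·5 = 3
  a_4 = -1·3 + -1·-8 = 5
  a_5 = -1·5 + -1·3 = -8
  a_6 = -1·-8 + -1·5 = 3
  a_7 = -1·3 + -1·-8 = 5

-1,-1 ; 5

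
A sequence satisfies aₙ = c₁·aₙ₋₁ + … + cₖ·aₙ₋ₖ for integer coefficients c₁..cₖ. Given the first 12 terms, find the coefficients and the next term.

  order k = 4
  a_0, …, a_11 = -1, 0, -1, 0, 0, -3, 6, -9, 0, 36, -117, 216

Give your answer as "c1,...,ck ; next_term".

  a_4 = -3·0 + -3·-1 + 3·0 + 3·-1 = 0
  a_5 = -3·0 + -3·0 + 3·-1 + 3·0 = -3
  a_6 = -3·-3 + -3·0 + 3·0 + 3·-1 = 6
  a_7 = -3·6 + -3·-3 + 3·0 + 3·0 = -9
  a_8 = -3·-9 + -3·6 + 3·-3 + 3·0 = 0
  a_9 = -3·0 + -3·-9 + 3·6 + 3·-3 = 36
  a_10 = -3·36 + -3·0 + 3·-9 + 3·6 = -117
  a_11 = -3·-117 + -3·36 + 3·0 + 3·-9 = 216
  a_12 = -3·216 + -3·-117 + 3·36 + 3·0 = -189

-3,-3,3,3 ; -189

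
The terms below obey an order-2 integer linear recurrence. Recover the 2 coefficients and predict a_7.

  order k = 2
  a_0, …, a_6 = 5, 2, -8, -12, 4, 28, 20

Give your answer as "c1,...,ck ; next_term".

  a_2 = 1·2 + -2·5 = -8
  a_3 = 1·-8 + -2·2 = -12
  a_4 = 1·-12 + -2·-8 = 4
  a_5 = 1·4 + -2·-12 = 28
  a_6 = 1·28 + -2·4 = 20
  a_7 = 1·20 + -2·28 = -36

1,-2 ; -36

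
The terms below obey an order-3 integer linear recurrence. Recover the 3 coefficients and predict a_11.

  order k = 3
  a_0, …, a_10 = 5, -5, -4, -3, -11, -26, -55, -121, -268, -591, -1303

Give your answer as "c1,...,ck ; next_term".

2,0,1 ; -2874

  a_3 = 2·-4 + 0·-5 + 1·5 = -3
  a_4 = 2·-3 + 0·-4 + 1·-5 = -11
  a_5 = 2·-11 + 0·-3 + 1·-4 = -26
  a_6 = 2·-26 + 0·-11 + 1·-3 = -55
  a_7 = 2·-55 + 0·-26 + 1·-11 = -121
  a_8 = 2·-121 + 0·-55 + 1·-26 = -268
  a_9 = 2·-268 + 0·-121 + 1·-55 = -591
  a_10 = 2·-591 + 0·-268 + 1·-121 = -1303
  a_11 = 2·-1303 + 0·-591 + 1·-268 = -2874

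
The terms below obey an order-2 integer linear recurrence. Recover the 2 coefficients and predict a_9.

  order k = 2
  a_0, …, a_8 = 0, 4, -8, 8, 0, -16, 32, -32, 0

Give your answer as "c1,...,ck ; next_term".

-2,-2 ; 64

  a_2 = -2·4 + -2·0 = -8
  a_3 = -2·-8 + -2·4 = 8
  a_4 = -2·8 + -2·-8 = 0
  a_5 = -2·0 + -2·8 = -16
  a_6 = -2·-16 + -2·0 = 32
  a_7 = -2·32 + -2·-16 = -32
  a_8 = -2·-32 + -2·32 = 0
  a_9 = -2·0 + -2·-32 = 64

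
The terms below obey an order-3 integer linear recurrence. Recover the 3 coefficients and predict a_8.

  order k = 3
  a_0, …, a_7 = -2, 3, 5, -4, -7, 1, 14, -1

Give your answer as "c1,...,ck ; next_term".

-1,-1,-2 ; -15

  a_3 = -1·5 + -1·3 + -2·-2 = -4
  a_4 = -1·-4 + -1·5 + -2·3 = -7
  a_5 = -1·-7 + -1·-4 + -2·5 = 1
  a_6 = -1·1 + -1·-7 + -2·-4 = 14
  a_7 = -1·14 + -1·1 + -2·-7 = -1
  a_8 = -1·-1 + -1·14 + -2·1 = -15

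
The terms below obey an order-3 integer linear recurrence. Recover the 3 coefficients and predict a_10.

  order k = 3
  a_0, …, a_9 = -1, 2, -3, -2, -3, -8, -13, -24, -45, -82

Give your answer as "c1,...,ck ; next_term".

  a_3 = 1·-3 + 1·2 + 1·-1 = -2
  a_4 = 1·-2 + 1·-3 + 1·2 = -3
  a_5 = 1·-3 + 1·-2 + 1·-3 = -8
  a_6 = 1·-8 + 1·-3 + 1·-2 = -13
  a_7 = 1·-13 + 1·-8 + 1·-3 = -24
  a_8 = 1·-24 + 1·-13 + 1·-8 = -45
  a_9 = 1·-45 + 1·-24 + 1·-13 = -82
  a_10 = 1·-82 + 1·-45 + 1·-24 = -151

1,1,1 ; -151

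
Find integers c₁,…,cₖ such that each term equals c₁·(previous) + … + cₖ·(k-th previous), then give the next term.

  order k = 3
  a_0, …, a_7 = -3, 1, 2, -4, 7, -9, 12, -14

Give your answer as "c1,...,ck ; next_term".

  a_3 = -1·2 + 1·1 + 1·-3 = -4
  a_4 = -1·-4 + 1·2 + 1·1 = 7
  a_5 = -1·7 + 1·-4 + 1·2 = -9
  a_6 = -1·-9 + 1·7 + 1·-4 = 12
  a_7 = -1·12 + 1·-9 + 1·7 = -14
  a_8 = -1·-14 + 1·12 + 1·-9 = 17

-1,1,1 ; 17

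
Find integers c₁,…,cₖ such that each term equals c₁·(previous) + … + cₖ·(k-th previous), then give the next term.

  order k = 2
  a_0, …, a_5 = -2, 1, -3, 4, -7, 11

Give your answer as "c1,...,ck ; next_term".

  a_2 = -1·1 + 1·-2 = -3
  a_3 = -1·-3 + 1·1 = 4
  a_4 = -1·4 + 1·-3 = -7
  a_5 = -1·-7 + 1·4 = 11
  a_6 = -1·11 + 1·-7 = -18

-1,1 ; -18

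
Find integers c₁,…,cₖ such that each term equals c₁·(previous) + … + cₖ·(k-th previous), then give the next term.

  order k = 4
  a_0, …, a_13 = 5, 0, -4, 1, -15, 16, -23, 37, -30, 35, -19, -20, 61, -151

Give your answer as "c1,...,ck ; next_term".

  a_4 = -1·1 + 1·-4 + 0·0 + -2·5 = -15
  a_5 = -1·-15 + 1·1 + 0·-4 + -2·0 = 16
  a_6 = -1·16 + 1·-15 + 0·1 + -2·-4 = -23
  a_7 = -1·-23 + 1·16 + 0·-15 + -2·1 = 37
  a_8 = -1·37 + 1·-23 + 0·16 + -2·-15 = -30
  a_9 = -1·-30 + 1·37 + 0·-23 + -2·16 = 35
  a_10 = -1·35 + 1·-30 + 0·37 + -2·-23 = -19
  a_11 = -1·-19 + 1·35 + 0·-30 + -2·37 = -20
  a_12 = -1·-20 + 1·-19 + 0·35 + -2·-30 = 61
  a_13 = -1·61 + 1·-20 + 0·-19 + -2·35 = -151
  a_14 = -1·-151 + 1·61 + 0·-20 + -2·-19 = 250

-1,1,0,-2 ; 250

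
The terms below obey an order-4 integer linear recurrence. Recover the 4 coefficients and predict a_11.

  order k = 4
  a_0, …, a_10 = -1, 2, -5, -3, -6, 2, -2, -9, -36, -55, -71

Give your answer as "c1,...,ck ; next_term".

2,-1,-1,3 ; -78

  a_4 = 2·-3 + -1·-5 + -1·2 + 3·-1 = -6
  a_5 = 2·-6 + -1·-3 + -1·-5 + 3·2 = 2
  a_6 = 2·2 + -1·-6 + -1·-3 + 3·-5 = -2
  a_7 = 2·-2 + -1·2 + -1·-6 + 3·-3 = -9
  a_8 = 2·-9 + -1·-2 + -1·2 + 3·-6 = -36
  a_9 = 2·-36 + -1·-9 + -1·-2 + 3·2 = -55
  a_10 = 2·-55 + -1·-36 + -1·-9 + 3·-2 = -71
  a_11 = 2·-71 + -1·-55 + -1·-36 + 3·-9 = -78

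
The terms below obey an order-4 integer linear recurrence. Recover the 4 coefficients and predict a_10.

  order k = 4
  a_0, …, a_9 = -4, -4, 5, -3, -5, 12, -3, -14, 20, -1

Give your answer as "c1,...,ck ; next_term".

  a_4 = 0·-3 + -1·5 + 1·-4 + -1·-4 = -5
  a_5 = 0·-5 + -1·-3 + 1·5 + -1·-4 = 12
  a_6 = 0·12 + -1·-5 + 1·-3 + -1·5 = -3
  a_7 = 0·-3 + -1·12 + 1·-5 + -1·-3 = -14
  a_8 = 0·-14 + -1·-3 + 1·12 + -1·-5 = 20
  a_9 = 0·20 + -1·-14 + 1·-3 + -1·12 = -1
  a_10 = 0·-1 + -1·20 + 1·-14 + -1·-3 = -31

0,-1,1,-1 ; -31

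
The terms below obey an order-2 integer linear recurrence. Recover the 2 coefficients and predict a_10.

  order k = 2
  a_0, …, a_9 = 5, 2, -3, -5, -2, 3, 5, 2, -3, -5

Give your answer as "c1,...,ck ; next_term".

1,-1 ; -2

  a_2 = 1·2 + -1·5 = -3
  a_3 = 1·-3 + -1·2 = -5
  a_4 = 1·-5 + -1·-3 = -2
  a_5 = 1·-2 + -1·-5 = 3
  a_6 = 1·3 + -1·-2 = 5
  a_7 = 1·5 + -1·3 = 2
  a_8 = 1·2 + -1·5 = -3
  a_9 = 1·-3 + -1·2 = -5
  a_10 = 1·-5 + -1·-3 = -2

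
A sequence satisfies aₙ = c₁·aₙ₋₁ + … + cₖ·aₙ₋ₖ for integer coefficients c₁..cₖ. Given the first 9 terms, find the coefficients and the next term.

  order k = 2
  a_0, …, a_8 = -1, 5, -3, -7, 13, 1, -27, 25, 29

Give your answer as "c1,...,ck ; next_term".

  a_2 = -1·5 + -2·-1 = -3
  a_3 = -1·-3 + -2·5 = -7
  a_4 = -1·-7 + -2·-3 = 13
  a_5 = -1·13 + -2·-7 = 1
  a_6 = -1·1 + -2·13 = -27
  a_7 = -1·-27 + -2·1 = 25
  a_8 = -1·25 + -2·-27 = 29
  a_9 = -1·29 + -2·25 = -79

-1,-2 ; -79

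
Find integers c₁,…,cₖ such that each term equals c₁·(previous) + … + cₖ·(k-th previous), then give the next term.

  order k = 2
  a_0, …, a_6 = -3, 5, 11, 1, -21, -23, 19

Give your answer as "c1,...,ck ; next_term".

  a_2 = 1·5 + -2·-3 = 11
  a_3 = 1·11 + -2·5 = 1
  a_4 = 1·1 + -2·11 = -21
  a_5 = 1·-21 + -2·1 = -23
  a_6 = 1·-23 + -2·-21 = 19
  a_7 = 1·19 + -2·-23 = 65

1,-2 ; 65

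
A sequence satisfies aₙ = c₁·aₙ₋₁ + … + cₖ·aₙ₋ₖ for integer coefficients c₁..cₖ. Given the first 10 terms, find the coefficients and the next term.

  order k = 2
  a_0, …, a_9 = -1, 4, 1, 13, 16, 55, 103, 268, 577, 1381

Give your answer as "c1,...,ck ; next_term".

1,3 ; 3112

  a_2 = 1·4 + 3·-1 = 1
  a_3 = 1·1 + 3·4 = 13
  a_4 = 1·13 + 3·1 = 16
  a_5 = 1·16 + 3·13 = 55
  a_6 = 1·55 + 3·16 = 103
  a_7 = 1·103 + 3·55 = 268
  a_8 = 1·268 + 3·103 = 577
  a_9 = 1·577 + 3·268 = 1381
  a_10 = 1·1381 + 3·577 = 3112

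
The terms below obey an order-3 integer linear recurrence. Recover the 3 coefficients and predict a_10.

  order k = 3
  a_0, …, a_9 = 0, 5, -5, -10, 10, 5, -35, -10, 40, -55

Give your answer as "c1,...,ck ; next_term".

1,-1,3 ; -125

  a_3 = 1·-5 + -1·5 + 3·0 = -10
  a_4 = 1·-10 + -1·-5 + 3·5 = 10
  a_5 = 1·10 + -1·-10 + 3·-5 = 5
  a_6 = 1·5 + -1·10 + 3·-10 = -35
  a_7 = 1·-35 + -1·5 + 3·10 = -10
  a_8 = 1·-10 + -1·-35 + 3·5 = 40
  a_9 = 1·40 + -1·-10 + 3·-35 = -55
  a_10 = 1·-55 + -1·40 + 3·-10 = -125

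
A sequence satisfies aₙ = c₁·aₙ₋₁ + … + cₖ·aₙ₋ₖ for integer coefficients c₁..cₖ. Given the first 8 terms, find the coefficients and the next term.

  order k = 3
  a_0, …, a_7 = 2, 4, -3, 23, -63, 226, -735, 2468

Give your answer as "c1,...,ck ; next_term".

-3,2,3 ; -8196

  a_3 = -3·-3 + 2·4 + 3·2 = 23
  a_4 = -3·23 + 2·-3 + 3·4 = -63
  a_5 = -3·-63 + 2·23 + 3·-3 = 226
  a_6 = -3·226 + 2·-63 + 3·23 = -735
  a_7 = -3·-735 + 2·226 + 3·-63 = 2468
  a_8 = -3·2468 + 2·-735 + 3·226 = -8196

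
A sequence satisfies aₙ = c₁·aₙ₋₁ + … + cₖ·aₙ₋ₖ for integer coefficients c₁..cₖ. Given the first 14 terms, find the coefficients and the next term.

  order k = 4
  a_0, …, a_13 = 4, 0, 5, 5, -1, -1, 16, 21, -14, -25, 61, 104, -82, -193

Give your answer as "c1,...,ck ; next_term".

1,-2,2,1 ; 240

  a_4 = 1·5 + -2·5 + 2·0 + 1·4 = -1
  a_5 = 1·-1 + -2·5 + 2·5 + 1·0 = -1
  a_6 = 1·-1 + -2·-1 + 2·5 + 1·5 = 16
  a_7 = 1·16 + -2·-1 + 2·-1 + 1·5 = 21
  a_8 = 1·21 + -2·16 + 2·-1 + 1·-1 = -14
  a_9 = 1·-14 + -2·21 + 2·16 + 1·-1 = -25
  a_10 = 1·-25 + -2·-14 + 2·21 + 1·16 = 61
  a_11 = 1·61 + -2·-25 + 2·-14 + 1·21 = 104
  a_12 = 1·104 + -2·61 + 2·-25 + 1·-14 = -82
  a_13 = 1·-82 + -2·104 + 2·61 + 1·-25 = -193
  a_14 = 1·-193 + -2·-82 + 2·104 + 1·61 = 240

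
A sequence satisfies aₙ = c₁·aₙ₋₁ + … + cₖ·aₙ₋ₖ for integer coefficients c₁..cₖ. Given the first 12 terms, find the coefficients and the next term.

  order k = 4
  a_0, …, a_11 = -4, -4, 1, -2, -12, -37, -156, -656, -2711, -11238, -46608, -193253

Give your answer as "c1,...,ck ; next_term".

  a_4 = 4·-2 + 0·1 + 3·-4 + -2·-4 = -12
  a_5 = 4·-12 + 0·-2 + 3·1 + -2·-4 = -37
  a_6 = 4·-37 + 0·-12 + 3·-2 + -2·1 = -156
  a_7 = 4·-156 + 0·-37 + 3·-12 + -2·-2 = -656
  a_8 = 4·-656 + 0·-156 + 3·-37 + -2·-12 = -2711
  a_9 = 4·-2711 + 0·-656 + 3·-156 + -2·-37 = -11238
  a_10 = 4·-11238 + 0·-2711 + 3·-656 + -2·-156 = -46608
  a_11 = 4·-46608 + 0·-11238 + 3·-2711 + -2·-656 = -193253
  a_12 = 4·-193253 + 0·-46608 + 3·-11238 + -2·-2711 = -801304

4,0,3,-2 ; -801304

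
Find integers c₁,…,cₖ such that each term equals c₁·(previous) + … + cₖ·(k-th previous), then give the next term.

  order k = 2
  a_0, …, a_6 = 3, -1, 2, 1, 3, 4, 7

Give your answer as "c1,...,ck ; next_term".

  a_2 = 1·-1 + 1·3 = 2
  a_3 = 1·2 + 1·-1 = 1
  a_4 = 1·1 + 1·2 = 3
  a_5 = 1·3 + 1·1 = 4
  a_6 = 1·4 + 1·3 = 7
  a_7 = 1·7 + 1·4 = 11

1,1 ; 11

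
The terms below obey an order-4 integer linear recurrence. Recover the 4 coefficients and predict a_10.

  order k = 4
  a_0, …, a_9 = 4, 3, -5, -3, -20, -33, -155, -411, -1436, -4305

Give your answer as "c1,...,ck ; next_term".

  a_4 = 2·-3 + 4·-5 + -2·3 + 3·4 = -20
  a_5 = 2·-20 + 4·-3 + -2·-5 + 3·3 = -33
  a_6 = 2·-33 + 4·-20 + -2·-3 + 3·-5 = -155
  a_7 = 2·-155 + 4·-33 + -2·-20 + 3·-3 = -411
  a_8 = 2·-411 + 4·-155 + -2·-33 + 3·-20 = -1436
  a_9 = 2·-1436 + 4·-411 + -2·-155 + 3·-33 = -4305
  a_10 = 2·-4305 + 4·-1436 + -2·-411 + 3·-155 = -13997

2,4,-2,3 ; -13997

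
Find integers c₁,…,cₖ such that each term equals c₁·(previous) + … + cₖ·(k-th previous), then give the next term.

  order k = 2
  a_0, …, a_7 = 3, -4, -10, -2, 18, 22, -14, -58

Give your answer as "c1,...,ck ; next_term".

  a_2 = 1·-4 + -2·3 = -10
  a_3 = 1·-10 + -2·-4 = -2
  a_4 = 1·-2 + -2·-10 = 18
  a_5 = 1·18 + -2·-2 = 22
  a_6 = 1·22 + -2·18 = -14
  a_7 = 1·-14 + -2·22 = -58
  a_8 = 1·-58 + -2·-14 = -30

1,-2 ; -30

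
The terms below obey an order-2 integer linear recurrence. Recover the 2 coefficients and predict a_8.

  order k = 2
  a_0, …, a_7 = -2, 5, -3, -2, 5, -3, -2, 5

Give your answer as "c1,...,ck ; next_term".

  a_2 = -1·5 + -1·-2 = -3
  a_3 = -1·-3 + -1·5 = -2
  a_4 = -1·-2 + -1·-3 = 5
  a_5 = -1·5 + -1·-2 = -3
  a_6 = -1·-3 + -1·5 = -2
  a_7 = -1·-2 + -1·-3 = 5
  a_8 = -1·5 + -1·-2 = -3

-1,-1 ; -3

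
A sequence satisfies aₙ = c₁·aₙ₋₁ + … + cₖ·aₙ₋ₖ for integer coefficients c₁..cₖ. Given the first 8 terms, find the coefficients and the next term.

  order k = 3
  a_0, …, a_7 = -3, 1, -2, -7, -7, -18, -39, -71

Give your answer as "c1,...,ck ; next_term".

  a_3 = 1·-2 + 1·1 + 2·-3 = -7
  a_4 = 1·-7 + 1·-2 + 2·1 = -7
  a_5 = 1·-7 + 1·-7 + 2·-2 = -18
  a_6 = 1·-18 + 1·-7 + 2·-7 = -39
  a_7 = 1·-39 + 1·-18 + 2·-7 = -71
  a_8 = 1·-71 + 1·-39 + 2·-18 = -146

1,1,2 ; -146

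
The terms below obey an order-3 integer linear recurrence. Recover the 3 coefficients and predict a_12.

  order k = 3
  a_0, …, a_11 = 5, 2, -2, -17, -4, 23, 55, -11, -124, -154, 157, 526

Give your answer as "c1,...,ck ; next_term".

  a_3 = 0·-2 + -1·2 + -3·5 = -17
  a_4 = 0·-17 + -1·-2 + -3·2 = -4
  a_5 = 0·-4 + -1·-17 + -3·-2 = 23
  a_6 = 0·23 + -1·-4 + -3·-17 = 55
  a_7 = 0·55 + -1·23 + -3·-4 = -11
  a_8 = 0·-11 + -1·55 + -3·23 = -124
  a_9 = 0·-124 + -1·-11 + -3·55 = -154
  a_10 = 0·-154 + -1·-124 + -3·-11 = 157
  a_11 = 0·157 + -1·-154 + -3·-124 = 526
  a_12 = 0·526 + -1·157 + -3·-154 = 305

0,-1,-3 ; 305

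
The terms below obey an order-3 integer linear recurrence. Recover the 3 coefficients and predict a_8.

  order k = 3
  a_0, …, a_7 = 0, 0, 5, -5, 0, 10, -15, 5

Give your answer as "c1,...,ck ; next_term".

-1,-1,1 ; 20

  a_3 = -1·5 + -1·0 + 1·0 = -5
  a_4 = -1·-5 + -1·5 + 1·0 = 0
  a_5 = -1·0 + -1·-5 + 1·5 = 10
  a_6 = -1·10 + -1·0 + 1·-5 = -15
  a_7 = -1·-15 + -1·10 + 1·0 = 5
  a_8 = -1·5 + -1·-15 + 1·10 = 20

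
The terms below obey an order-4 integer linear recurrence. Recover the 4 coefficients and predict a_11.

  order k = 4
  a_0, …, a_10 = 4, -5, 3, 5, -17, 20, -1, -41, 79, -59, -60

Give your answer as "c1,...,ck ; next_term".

-1,-1,1,-1 ; 239

  a_4 = -1·5 + -1·3 + 1·-5 + -1·4 = -17
  a_5 = -1·-17 + -1·5 + 1·3 + -1·-5 = 20
  a_6 = -1·20 + -1·-17 + 1·5 + -1·3 = -1
  a_7 = -1·-1 + -1·20 + 1·-17 + -1·5 = -41
  a_8 = -1·-41 + -1·-1 + 1·20 + -1·-17 = 79
  a_9 = -1·79 + -1·-41 + 1·-1 + -1·20 = -59
  a_10 = -1·-59 + -1·79 + 1·-41 + -1·-1 = -60
  a_11 = -1·-60 + -1·-59 + 1·79 + -1·-41 = 239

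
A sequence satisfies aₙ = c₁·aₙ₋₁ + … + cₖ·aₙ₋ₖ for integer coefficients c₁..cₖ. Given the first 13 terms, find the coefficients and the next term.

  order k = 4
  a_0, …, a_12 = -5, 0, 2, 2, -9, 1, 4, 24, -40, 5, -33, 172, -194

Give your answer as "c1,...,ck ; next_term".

  a_4 = -1·2 + -1·2 + -3·0 + 1·-5 = -9
  a_5 = -1·-9 + -1·2 + -3·2 + 1·0 = 1
  a_6 = -1·1 + -1·-9 + -3·2 + 1·2 = 4
  a_7 = -1·4 + -1·1 + -3·-9 + 1·2 = 24
  a_8 = -1·24 + -1·4 + -3·1 + 1·-9 = -40
  a_9 = -1·-40 + -1·24 + -3·4 + 1·1 = 5
  a_10 = -1·5 + -1·-40 + -3·24 + 1·4 = -33
  a_11 = -1·-33 + -1·5 + -3·-40 + 1·24 = 172
  a_12 = -1·172 + -1·-33 + -3·5 + 1·-40 = -194
  a_13 = -1·-194 + -1·172 + -3·-33 + 1·5 = 126

-1,-1,-3,1 ; 126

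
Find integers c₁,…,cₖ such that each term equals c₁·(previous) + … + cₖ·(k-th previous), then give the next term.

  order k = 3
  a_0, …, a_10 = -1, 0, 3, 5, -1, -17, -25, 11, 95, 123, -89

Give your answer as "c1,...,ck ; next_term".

  a_3 = 1·3 + -2·0 + -2·-1 = 5
  a_4 = 1·5 + -2·3 + -2·0 = -1
  a_5 = 1·-1 + -2·5 + -2·3 = -17
  a_6 = 1·-17 + -2·-1 + -2·5 = -25
  a_7 = 1·-25 + -2·-17 + -2·-1 = 11
  a_8 = 1·11 + -2·-25 + -2·-17 = 95
  a_9 = 1·95 + -2·11 + -2·-25 = 123
  a_10 = 1·123 + -2·95 + -2·11 = -89
  a_11 = 1·-89 + -2·123 + -2·95 = -525

1,-2,-2 ; -525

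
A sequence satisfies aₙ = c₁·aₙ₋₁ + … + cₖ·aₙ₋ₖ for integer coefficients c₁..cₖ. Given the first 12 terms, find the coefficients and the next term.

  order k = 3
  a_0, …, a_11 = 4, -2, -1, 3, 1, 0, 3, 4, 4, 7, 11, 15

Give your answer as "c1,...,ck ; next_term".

  a_3 = 1·-1 + 0·-2 + 1·4 = 3
  a_4 = 1·3 + 0·-1 + 1·-2 = 1
  a_5 = 1·1 + 0·3 + 1·-1 = 0
  a_6 = 1·0 + 0·1 + 1·3 = 3
  a_7 = 1·3 + 0·0 + 1·1 = 4
  a_8 = 1·4 + 0·3 + 1·0 = 4
  a_9 = 1·4 + 0·4 + 1·3 = 7
  a_10 = 1·7 + 0·4 + 1·4 = 11
  a_11 = 1·11 + 0·7 + 1·4 = 15
  a_12 = 1·15 + 0·11 + 1·7 = 22

1,0,1 ; 22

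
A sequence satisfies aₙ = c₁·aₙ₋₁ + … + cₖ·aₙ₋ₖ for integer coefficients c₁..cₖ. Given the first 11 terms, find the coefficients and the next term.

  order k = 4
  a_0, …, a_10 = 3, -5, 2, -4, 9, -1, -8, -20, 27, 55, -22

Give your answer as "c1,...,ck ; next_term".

0,-2,-2,1 ; -184

  a_4 = 0·-4 + -2·2 + -2·-5 + 1·3 = 9
  a_5 = 0·9 + -2·-4 + -2·2 + 1·-5 = -1
  a_6 = 0·-1 + -2·9 + -2·-4 + 1·2 = -8
  a_7 = 0·-8 + -2·-1 + -2·9 + 1·-4 = -20
  a_8 = 0·-20 + -2·-8 + -2·-1 + 1·9 = 27
  a_9 = 0·27 + -2·-20 + -2·-8 + 1·-1 = 55
  a_10 = 0·55 + -2·27 + -2·-20 + 1·-8 = -22
  a_11 = 0·-22 + -2·55 + -2·27 + 1·-20 = -184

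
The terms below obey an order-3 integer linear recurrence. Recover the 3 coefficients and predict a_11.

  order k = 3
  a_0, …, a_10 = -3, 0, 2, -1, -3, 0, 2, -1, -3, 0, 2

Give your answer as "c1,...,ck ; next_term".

1,-1,1 ; -1

  a_3 = 1·2 + -1·0 + 1·-3 = -1
  a_4 = 1·-1 + -1·2 + 1·0 = -3
  a_5 = 1·-3 + -1·-1 + 1·2 = 0
  a_6 = 1·0 + -1·-3 + 1·-1 = 2
  a_7 = 1·2 + -1·0 + 1·-3 = -1
  a_8 = 1·-1 + -1·2 + 1·0 = -3
  a_9 = 1·-3 + -1·-1 + 1·2 = 0
  a_10 = 1·0 + -1·-3 + 1·-1 = 2
  a_11 = 1·2 + -1·0 + 1·-3 = -1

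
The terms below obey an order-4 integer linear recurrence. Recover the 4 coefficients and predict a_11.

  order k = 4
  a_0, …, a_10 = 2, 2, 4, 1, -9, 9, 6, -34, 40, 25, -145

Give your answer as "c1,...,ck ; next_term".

  a_4 = -1·1 + -2·4 + 1·2 + -1·2 = -9
  a_5 = -1·-9 + -2·1 + 1·4 + -1·2 = 9
  a_6 = -1·9 + -2·-9 + 1·1 + -1·4 = 6
  a_7 = -1·6 + -2·9 + 1·-9 + -1·1 = -34
  a_8 = -1·-34 + -2·6 + 1·9 + -1·-9 = 40
  a_9 = -1·40 + -2·-34 + 1·6 + -1·9 = 25
  a_10 = -1·25 + -2·40 + 1·-34 + -1·6 = -145
  a_11 = -1·-145 + -2·25 + 1·40 + -1·-34 = 169

-1,-2,1,-1 ; 169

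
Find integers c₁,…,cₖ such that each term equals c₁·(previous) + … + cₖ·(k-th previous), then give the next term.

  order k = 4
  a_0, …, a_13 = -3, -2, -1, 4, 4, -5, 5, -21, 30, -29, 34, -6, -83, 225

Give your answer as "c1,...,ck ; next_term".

-2,-1,-1,-3 ; -463

  a_4 = -2·4 + -1·-1 + -1·-2 + -3·-3 = 4
  a_5 = -2·4 + -1·4 + -1·-1 + -3·-2 = -5
  a_6 = -2·-5 + -1·4 + -1·4 + -3·-1 = 5
  a_7 = -2·5 + -1·-5 + -1·4 + -3·4 = -21
  a_8 = -2·-21 + -1·5 + -1·-5 + -3·4 = 30
  a_9 = -2·30 + -1·-21 + -1·5 + -3·-5 = -29
  a_10 = -2·-29 + -1·30 + -1·-21 + -3·5 = 34
  a_11 = -2·34 + -1·-29 + -1·30 + -3·-21 = -6
  a_12 = -2·-6 + -1·34 + -1·-29 + -3·30 = -83
  a_13 = -2·-83 + -1·-6 + -1·34 + -3·-29 = 225
  a_14 = -2·225 + -1·-83 + -1·-6 + -3·34 = -463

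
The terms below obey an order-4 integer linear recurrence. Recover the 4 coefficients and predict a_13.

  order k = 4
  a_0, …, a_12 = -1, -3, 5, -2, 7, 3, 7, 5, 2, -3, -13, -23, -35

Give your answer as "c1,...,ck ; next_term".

  a_4 = 1·-2 + 1·5 + -1·-3 + -1·-1 = 7
  a_5 = 1·7 + 1·-2 + -1·5 + -1·-3 = 3
  a_6 = 1·3 + 1·7 + -1·-2 + -1·5 = 7
  a_7 = 1·7 + 1·3 + -1·7 + -1·-2 = 5
  a_8 = 1·5 + 1·7 + -1·3 + -1·7 = 2
  a_9 = 1·2 + 1·5 + -1·7 + -1·3 = -3
  a_10 = 1·-3 + 1·2 + -1·5 + -1·7 = -13
  a_11 = 1·-13 + 1·-3 + -1·2 + -1·5 = -23
  a_12 = 1·-23 + 1·-13 + -1·-3 + -1·2 = -35
  a_13 = 1·-35 + 1·-23 + -1·-13 + -1·-3 = -42

1,1,-1,-1 ; -42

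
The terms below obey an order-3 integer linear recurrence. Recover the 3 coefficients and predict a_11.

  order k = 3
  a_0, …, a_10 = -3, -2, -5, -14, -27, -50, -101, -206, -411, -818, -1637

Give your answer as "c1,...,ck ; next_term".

  a_3 = 2·-5 + -1·-2 + 2·-3 = -14
  a_4 = 2·-14 + -1·-5 + 2·-2 = -27
  a_5 = 2·-27 + -1·-14 + 2·-5 = -50
  a_6 = 2·-50 + -1·-27 + 2·-14 = -101
  a_7 = 2·-101 + -1·-50 + 2·-27 = -206
  a_8 = 2·-206 + -1·-101 + 2·-50 = -411
  a_9 = 2·-411 + -1·-206 + 2·-101 = -818
  a_10 = 2·-818 + -1·-411 + 2·-206 = -1637
  a_11 = 2·-1637 + -1·-818 + 2·-411 = -3278

2,-1,2 ; -3278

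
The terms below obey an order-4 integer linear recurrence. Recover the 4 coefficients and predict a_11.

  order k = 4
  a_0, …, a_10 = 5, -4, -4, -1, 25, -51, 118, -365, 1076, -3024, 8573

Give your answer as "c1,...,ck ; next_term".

-2,1,-3,3 ; -24493

  a_4 = -2·-1 + 1·-4 + -3·-4 + 3·5 = 25
  a_5 = -2·25 + 1·-1 + -3·-4 + 3·-4 = -51
  a_6 = -2·-51 + 1·25 + -3·-1 + 3·-4 = 118
  a_7 = -2·118 + 1·-51 + -3·25 + 3·-1 = -365
  a_8 = -2·-365 + 1·118 + -3·-51 + 3·25 = 1076
  a_9 = -2·1076 + 1·-365 + -3·118 + 3·-51 = -3024
  a_10 = -2·-3024 + 1·1076 + -3·-365 + 3·118 = 8573
  a_11 = -2·8573 + 1·-3024 + -3·1076 + 3·-365 = -24493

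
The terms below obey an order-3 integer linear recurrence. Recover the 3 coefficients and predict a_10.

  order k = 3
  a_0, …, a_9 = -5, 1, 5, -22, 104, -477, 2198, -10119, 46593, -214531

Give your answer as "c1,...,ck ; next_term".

-4,3,1 ; 987784

  a_3 = -4·5 + 3·1 + 1·-5 = -22
  a_4 = -4·-22 + 3·5 + 1·1 = 104
  a_5 = -4·104 + 3·-22 + 1·5 = -477
  a_6 = -4·-477 + 3·104 + 1·-22 = 2198
  a_7 = -4·2198 + 3·-477 + 1·104 = -10119
  a_8 = -4·-10119 + 3·2198 + 1·-477 = 46593
  a_9 = -4·46593 + 3·-10119 + 1·2198 = -214531
  a_10 = -4·-214531 + 3·46593 + 1·-10119 = 987784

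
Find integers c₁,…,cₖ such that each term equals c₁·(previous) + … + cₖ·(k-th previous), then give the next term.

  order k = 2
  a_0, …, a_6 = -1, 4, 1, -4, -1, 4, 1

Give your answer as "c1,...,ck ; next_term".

  a_2 = 0·4 + -1·-1 = 1
  a_3 = 0·1 + -1·4 = -4
  a_4 = 0·-4 + -1·1 = -1
  a_5 = 0·-1 + -1·-4 = 4
  a_6 = 0·4 + -1·-1 = 1
  a_7 = 0·1 + -1·4 = -4

0,-1 ; -4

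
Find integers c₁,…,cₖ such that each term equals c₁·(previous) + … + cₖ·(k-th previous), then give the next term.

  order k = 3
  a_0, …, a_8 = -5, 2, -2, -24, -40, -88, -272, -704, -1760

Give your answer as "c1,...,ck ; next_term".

2,0,4 ; -4608

  a_3 = 2·-2 + 0·2 + 4·-5 = -24
  a_4 = 2·-24 + 0·-2 + 4·2 = -40
  a_5 = 2·-40 + 0·-24 + 4·-2 = -88
  a_6 = 2·-88 + 0·-40 + 4·-24 = -272
  a_7 = 2·-272 + 0·-88 + 4·-40 = -704
  a_8 = 2·-704 + 0·-272 + 4·-88 = -1760
  a_9 = 2·-1760 + 0·-704 + 4·-272 = -4608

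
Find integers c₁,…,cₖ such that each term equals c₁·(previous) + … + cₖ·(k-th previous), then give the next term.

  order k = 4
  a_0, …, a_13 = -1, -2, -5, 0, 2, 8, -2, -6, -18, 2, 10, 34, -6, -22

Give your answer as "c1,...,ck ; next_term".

1,0,-2,2 ; -70

  a_4 = 1·0 + 0·-5 + -2·-2 + 2·-1 = 2
  a_5 = 1·2 + 0·0 + -2·-5 + 2·-2 = 8
  a_6 = 1·8 + 0·2 + -2·0 + 2·-5 = -2
  a_7 = 1·-2 + 0·8 + -2·2 + 2·0 = -6
  a_8 = 1·-6 + 0·-2 + -2·8 + 2·2 = -18
  a_9 = 1·-18 + 0·-6 + -2·-2 + 2·8 = 2
  a_10 = 1·2 + 0·-18 + -2·-6 + 2·-2 = 10
  a_11 = 1·10 + 0·2 + -2·-18 + 2·-6 = 34
  a_12 = 1·34 + 0·10 + -2·2 + 2·-18 = -6
  a_13 = 1·-6 + 0·34 + -2·10 + 2·2 = -22
  a_14 = 1·-22 + 0·-6 + -2·34 + 2·10 = -70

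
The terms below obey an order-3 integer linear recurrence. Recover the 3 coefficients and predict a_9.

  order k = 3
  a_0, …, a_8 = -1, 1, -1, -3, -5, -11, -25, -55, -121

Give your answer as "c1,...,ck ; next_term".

2,0,1 ; -267

  a_3 = 2·-1 + 0·1 + 1·-1 = -3
  a_4 = 2·-3 + 0·-1 + 1·1 = -5
  a_5 = 2·-5 + 0·-3 + 1·-1 = -11
  a_6 = 2·-11 + 0·-5 + 1·-3 = -25
  a_7 = 2·-25 + 0·-11 + 1·-5 = -55
  a_8 = 2·-55 + 0·-25 + 1·-11 = -121
  a_9 = 2·-121 + 0·-55 + 1·-25 = -267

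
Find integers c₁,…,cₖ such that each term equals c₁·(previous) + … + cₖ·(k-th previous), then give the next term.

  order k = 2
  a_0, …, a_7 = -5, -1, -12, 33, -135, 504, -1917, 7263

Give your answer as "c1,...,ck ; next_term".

  a_2 = -3·-1 + 3·-5 = -12
  a_3 = -3·-12 + 3·-1 = 33
  a_4 = -3·33 + 3·-12 = -135
  a_5 = -3·-135 + 3·33 = 504
  a_6 = -3·504 + 3·-135 = -1917
  a_7 = -3·-1917 + 3·504 = 7263
  a_8 = -3·7263 + 3·-1917 = -27540

-3,3 ; -27540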